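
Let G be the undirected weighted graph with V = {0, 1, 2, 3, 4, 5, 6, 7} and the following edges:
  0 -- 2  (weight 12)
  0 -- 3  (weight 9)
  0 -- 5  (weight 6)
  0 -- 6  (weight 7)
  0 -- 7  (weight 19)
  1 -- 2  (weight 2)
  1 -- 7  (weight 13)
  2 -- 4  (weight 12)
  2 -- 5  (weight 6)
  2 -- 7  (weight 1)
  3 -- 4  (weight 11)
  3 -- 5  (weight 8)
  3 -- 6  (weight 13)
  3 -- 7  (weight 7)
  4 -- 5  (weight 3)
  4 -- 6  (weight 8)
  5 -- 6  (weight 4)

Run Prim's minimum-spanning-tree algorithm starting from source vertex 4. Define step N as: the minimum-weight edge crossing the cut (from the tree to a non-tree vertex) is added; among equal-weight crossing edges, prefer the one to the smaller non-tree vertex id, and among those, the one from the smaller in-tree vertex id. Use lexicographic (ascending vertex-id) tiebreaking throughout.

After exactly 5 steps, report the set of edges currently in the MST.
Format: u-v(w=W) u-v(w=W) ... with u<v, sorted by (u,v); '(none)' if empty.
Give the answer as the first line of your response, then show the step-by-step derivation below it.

0-5(w=6) 2-5(w=6) 2-7(w=1) 4-5(w=3) 5-6(w=4)

step 1: add edge 4-5 (w=3); MST = {4-5(w=3)}
step 2: add edge 5-6 (w=4); MST = {4-5(w=3) 5-6(w=4)}
step 3: add edge 0-5 (w=6); MST = {0-5(w=6) 4-5(w=3) 5-6(w=4)}
step 4: add edge 2-5 (w=6); MST = {0-5(w=6) 2-5(w=6) 4-5(w=3) 5-6(w=4)}
step 5: add edge 2-7 (w=1); MST = {0-5(w=6) 2-5(w=6) 2-7(w=1) 4-5(w=3) 5-6(w=4)}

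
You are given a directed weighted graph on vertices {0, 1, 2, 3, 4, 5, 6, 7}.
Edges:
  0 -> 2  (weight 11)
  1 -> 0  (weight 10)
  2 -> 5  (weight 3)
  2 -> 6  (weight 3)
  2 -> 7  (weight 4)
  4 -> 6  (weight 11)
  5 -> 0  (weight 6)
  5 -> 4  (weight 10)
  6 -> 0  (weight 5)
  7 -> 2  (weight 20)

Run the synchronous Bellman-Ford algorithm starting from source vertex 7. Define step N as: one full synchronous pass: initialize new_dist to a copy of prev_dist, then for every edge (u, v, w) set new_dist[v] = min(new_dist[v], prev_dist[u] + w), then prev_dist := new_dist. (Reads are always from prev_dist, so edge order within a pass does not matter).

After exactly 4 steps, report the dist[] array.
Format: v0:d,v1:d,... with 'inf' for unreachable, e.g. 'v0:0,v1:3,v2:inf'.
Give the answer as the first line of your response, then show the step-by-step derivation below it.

v0:28,v1:inf,v2:20,v3:inf,v4:33,v5:23,v6:23,v7:0

step 1: dist = v0:inf,v1:inf,v2:20,v3:inf,v4:inf,v5:inf,v6:inf,v7:0
step 2: dist = v0:inf,v1:inf,v2:20,v3:inf,v4:inf,v5:23,v6:23,v7:0
step 3: dist = v0:28,v1:inf,v2:20,v3:inf,v4:33,v5:23,v6:23,v7:0
step 4: dist = v0:28,v1:inf,v2:20,v3:inf,v4:33,v5:23,v6:23,v7:0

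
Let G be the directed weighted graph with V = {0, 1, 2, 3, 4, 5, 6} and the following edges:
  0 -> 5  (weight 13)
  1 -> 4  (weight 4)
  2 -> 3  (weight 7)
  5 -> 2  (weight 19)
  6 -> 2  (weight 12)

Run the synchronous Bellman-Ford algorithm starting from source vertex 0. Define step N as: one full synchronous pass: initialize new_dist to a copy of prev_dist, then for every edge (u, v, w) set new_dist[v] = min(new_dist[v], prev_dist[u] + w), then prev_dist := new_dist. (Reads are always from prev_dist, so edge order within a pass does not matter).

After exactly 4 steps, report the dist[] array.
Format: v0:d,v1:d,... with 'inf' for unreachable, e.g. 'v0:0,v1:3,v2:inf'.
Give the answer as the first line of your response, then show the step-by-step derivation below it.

v0:0,v1:inf,v2:32,v3:39,v4:inf,v5:13,v6:inf

step 1: dist = v0:0,v1:inf,v2:inf,v3:inf,v4:inf,v5:13,v6:inf
step 2: dist = v0:0,v1:inf,v2:32,v3:inf,v4:inf,v5:13,v6:inf
step 3: dist = v0:0,v1:inf,v2:32,v3:39,v4:inf,v5:13,v6:inf
step 4: dist = v0:0,v1:inf,v2:32,v3:39,v4:inf,v5:13,v6:inf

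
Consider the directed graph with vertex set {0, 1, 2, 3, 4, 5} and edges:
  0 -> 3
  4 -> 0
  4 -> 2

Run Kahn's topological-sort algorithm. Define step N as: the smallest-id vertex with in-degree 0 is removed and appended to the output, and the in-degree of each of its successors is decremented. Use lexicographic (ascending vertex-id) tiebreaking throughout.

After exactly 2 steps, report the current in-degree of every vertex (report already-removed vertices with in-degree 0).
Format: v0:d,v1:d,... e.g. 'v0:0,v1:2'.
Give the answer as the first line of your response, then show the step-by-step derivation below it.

v0:0,v1:0,v2:0,v3:1,v4:0,v5:0

step 1: output 1; order=[1]; indeg=(1,0,1,1,0,0)
step 2: output 4; order=[1,4]; indeg=(0,0,0,1,0,0)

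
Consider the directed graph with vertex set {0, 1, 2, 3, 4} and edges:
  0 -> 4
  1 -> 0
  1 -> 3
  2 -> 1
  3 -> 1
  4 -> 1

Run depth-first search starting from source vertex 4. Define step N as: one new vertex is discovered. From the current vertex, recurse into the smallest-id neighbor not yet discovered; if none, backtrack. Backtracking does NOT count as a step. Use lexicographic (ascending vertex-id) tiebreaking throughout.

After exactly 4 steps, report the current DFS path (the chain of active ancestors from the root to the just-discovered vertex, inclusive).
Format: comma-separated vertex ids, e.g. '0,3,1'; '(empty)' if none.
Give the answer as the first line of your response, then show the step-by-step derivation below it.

4,1,3

step 1: discover 4; path=4; order=4
step 2: discover 1; path=4>1; order=4,1
step 3: discover 0; path=4>1>0; order=4,1,0
step 4: discover 3; path=4>1>3; order=4,1,0,3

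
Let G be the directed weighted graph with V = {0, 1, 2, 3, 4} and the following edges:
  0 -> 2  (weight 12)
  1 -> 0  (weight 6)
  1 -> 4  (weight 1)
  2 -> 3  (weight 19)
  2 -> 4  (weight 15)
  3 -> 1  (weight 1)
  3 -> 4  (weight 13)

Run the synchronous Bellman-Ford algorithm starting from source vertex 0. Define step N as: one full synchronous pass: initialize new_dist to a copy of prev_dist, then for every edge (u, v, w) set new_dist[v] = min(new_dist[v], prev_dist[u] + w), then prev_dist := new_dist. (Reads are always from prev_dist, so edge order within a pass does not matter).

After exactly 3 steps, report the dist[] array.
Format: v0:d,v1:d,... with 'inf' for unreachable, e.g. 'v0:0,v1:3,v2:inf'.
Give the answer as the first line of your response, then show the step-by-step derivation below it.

v0:0,v1:32,v2:12,v3:31,v4:27

step 1: dist = v0:0,v1:inf,v2:12,v3:inf,v4:inf
step 2: dist = v0:0,v1:inf,v2:12,v3:31,v4:27
step 3: dist = v0:0,v1:32,v2:12,v3:31,v4:27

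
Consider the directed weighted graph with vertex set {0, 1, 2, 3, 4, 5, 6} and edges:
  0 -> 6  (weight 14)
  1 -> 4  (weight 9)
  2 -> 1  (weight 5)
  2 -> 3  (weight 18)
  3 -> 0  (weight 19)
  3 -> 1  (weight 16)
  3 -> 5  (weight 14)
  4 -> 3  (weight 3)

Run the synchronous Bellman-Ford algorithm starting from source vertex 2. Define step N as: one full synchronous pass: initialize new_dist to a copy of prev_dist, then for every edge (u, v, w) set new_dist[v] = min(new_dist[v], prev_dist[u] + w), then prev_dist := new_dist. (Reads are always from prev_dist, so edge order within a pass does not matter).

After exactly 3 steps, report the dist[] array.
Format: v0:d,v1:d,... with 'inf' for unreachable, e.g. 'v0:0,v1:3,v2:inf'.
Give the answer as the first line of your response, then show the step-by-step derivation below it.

v0:37,v1:5,v2:0,v3:17,v4:14,v5:32,v6:51

step 1: dist = v0:inf,v1:5,v2:0,v3:18,v4:inf,v5:inf,v6:inf
step 2: dist = v0:37,v1:5,v2:0,v3:18,v4:14,v5:32,v6:inf
step 3: dist = v0:37,v1:5,v2:0,v3:17,v4:14,v5:32,v6:51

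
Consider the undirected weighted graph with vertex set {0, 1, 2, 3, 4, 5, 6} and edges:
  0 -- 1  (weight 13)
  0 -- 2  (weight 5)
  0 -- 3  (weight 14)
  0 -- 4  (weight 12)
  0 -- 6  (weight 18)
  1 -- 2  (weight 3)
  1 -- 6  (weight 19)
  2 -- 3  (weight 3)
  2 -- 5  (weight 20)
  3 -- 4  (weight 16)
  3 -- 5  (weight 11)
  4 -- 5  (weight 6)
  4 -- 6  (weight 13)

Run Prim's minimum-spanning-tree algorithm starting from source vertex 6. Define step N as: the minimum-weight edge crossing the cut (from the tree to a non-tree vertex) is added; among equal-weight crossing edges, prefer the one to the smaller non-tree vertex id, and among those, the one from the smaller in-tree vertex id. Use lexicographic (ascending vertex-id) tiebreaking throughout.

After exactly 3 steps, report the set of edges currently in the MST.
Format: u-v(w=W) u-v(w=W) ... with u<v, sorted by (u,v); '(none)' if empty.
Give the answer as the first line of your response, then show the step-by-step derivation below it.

3-5(w=11) 4-5(w=6) 4-6(w=13)

step 1: add edge 4-6 (w=13); MST = {4-6(w=13)}
step 2: add edge 4-5 (w=6); MST = {4-5(w=6) 4-6(w=13)}
step 3: add edge 3-5 (w=11); MST = {3-5(w=11) 4-5(w=6) 4-6(w=13)}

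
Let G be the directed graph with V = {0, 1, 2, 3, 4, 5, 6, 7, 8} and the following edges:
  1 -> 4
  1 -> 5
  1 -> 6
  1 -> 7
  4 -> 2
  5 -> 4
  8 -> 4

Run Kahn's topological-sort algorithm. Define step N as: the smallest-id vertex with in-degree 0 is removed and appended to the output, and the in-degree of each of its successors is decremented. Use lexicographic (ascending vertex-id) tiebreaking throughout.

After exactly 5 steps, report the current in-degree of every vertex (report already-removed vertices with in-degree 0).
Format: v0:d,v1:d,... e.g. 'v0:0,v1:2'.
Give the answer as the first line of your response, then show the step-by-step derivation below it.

v0:0,v1:0,v2:1,v3:0,v4:1,v5:0,v6:0,v7:0,v8:0

step 1: output 0; order=[0]; indeg=(0,0,1,0,3,1,1,1,0)
step 2: output 1; order=[0,1]; indeg=(0,0,1,0,2,0,0,0,0)
step 3: output 3; order=[0,1,3]; indeg=(0,0,1,0,2,0,0,0,0)
step 4: output 5; order=[0,1,3,5]; indeg=(0,0,1,0,1,0,0,0,0)
step 5: output 6; order=[0,1,3,5,6]; indeg=(0,0,1,0,1,0,0,0,0)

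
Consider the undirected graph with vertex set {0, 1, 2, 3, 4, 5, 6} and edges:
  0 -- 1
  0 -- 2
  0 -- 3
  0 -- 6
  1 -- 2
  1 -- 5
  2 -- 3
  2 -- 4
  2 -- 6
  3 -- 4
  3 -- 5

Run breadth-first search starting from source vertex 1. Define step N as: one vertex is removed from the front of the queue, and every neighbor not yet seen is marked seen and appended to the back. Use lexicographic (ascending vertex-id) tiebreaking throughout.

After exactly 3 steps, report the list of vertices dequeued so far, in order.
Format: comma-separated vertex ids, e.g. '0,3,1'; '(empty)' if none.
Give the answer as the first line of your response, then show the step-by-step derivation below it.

1,0,2

step 1: dequeue 1; queue=[0,2,5]; order=1
step 2: dequeue 0; queue=[2,5,3,6]; order=1,0
step 3: dequeue 2; queue=[5,3,6,4]; order=1,0,2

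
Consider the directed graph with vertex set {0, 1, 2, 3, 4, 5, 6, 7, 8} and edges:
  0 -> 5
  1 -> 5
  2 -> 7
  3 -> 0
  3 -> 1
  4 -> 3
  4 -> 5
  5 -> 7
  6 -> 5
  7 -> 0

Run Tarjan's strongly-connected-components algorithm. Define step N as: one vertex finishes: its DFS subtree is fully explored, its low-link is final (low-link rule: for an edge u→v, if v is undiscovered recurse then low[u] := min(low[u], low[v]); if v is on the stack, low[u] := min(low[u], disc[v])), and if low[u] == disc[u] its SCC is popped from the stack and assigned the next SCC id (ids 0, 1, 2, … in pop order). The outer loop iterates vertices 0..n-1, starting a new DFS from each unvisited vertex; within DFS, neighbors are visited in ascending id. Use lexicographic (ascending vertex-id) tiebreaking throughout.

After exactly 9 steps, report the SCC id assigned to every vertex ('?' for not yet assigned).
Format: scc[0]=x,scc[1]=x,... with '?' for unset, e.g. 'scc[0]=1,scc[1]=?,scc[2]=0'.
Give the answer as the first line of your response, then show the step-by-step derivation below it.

scc[0]=0,scc[1]=1,scc[2]=2,scc[3]=3,scc[4]=4,scc[5]=0,scc[6]=5,scc[7]=0,scc[8]=6

step 1: low=(low[0]=0,low[1]=?,low[2]=?,low[3]=?,low[4]=?,low[5]=1,low[6]=?,low[7]=0,low[8]=?); scc=(scc[0]=?,scc[1]=?,scc[2]=?,scc[3]=?,scc[4]=?,scc[5]=?,scc[6]=?,scc[7]=?,scc[8]=?)
step 2: low=(low[0]=0,low[1]=?,low[2]=?,low[3]=?,low[4]=?,low[5]=0,low[6]=?,low[7]=0,low[8]=?); scc=(scc[0]=?,scc[1]=?,scc[2]=?,scc[3]=?,scc[4]=?,scc[5]=?,scc[6]=?,scc[7]=?,scc[8]=?)
step 3: low=(low[0]=0,low[1]=?,low[2]=?,low[3]=?,low[4]=?,low[5]=0,low[6]=?,low[7]=0,low[8]=?); scc=(scc[0]=0,scc[1]=?,scc[2]=?,scc[3]=?,scc[4]=?,scc[5]=0,scc[6]=?,scc[7]=0,scc[8]=?)
step 4: low=(low[0]=0,low[1]=3,low[2]=?,low[3]=?,low[4]=?,low[5]=0,low[6]=?,low[7]=0,low[8]=?); scc=(scc[0]=0,scc[1]=1,scc[2]=?,scc[3]=?,scc[4]=?,scc[5]=0,scc[6]=?,scc[7]=0,scc[8]=?)
step 5: low=(low[0]=0,low[1]=3,low[2]=4,low[3]=?,low[4]=?,low[5]=0,low[6]=?,low[7]=0,low[8]=?); scc=(scc[0]=0,scc[1]=1,scc[2]=2,scc[3]=?,scc[4]=?,scc[5]=0,scc[6]=?,scc[7]=0,scc[8]=?)
step 6: low=(low[0]=0,low[1]=3,low[2]=4,low[3]=5,low[4]=?,low[5]=0,low[6]=?,low[7]=0,low[8]=?); scc=(scc[0]=0,scc[1]=1,scc[2]=2,scc[3]=3,scc[4]=?,scc[5]=0,scc[6]=?,scc[7]=0,scc[8]=?)
step 7: low=(low[0]=0,low[1]=3,low[2]=4,low[3]=5,low[4]=6,low[5]=0,low[6]=?,low[7]=0,low[8]=?); scc=(scc[0]=0,scc[1]=1,scc[2]=2,scc[3]=3,scc[4]=4,scc[5]=0,scc[6]=?,scc[7]=0,scc[8]=?)
step 8: low=(low[0]=0,low[1]=3,low[2]=4,low[3]=5,low[4]=6,low[5]=0,low[6]=7,low[7]=0,low[8]=?); scc=(scc[0]=0,scc[1]=1,scc[2]=2,scc[3]=3,scc[4]=4,scc[5]=0,scc[6]=5,scc[7]=0,scc[8]=?)
step 9: low=(low[0]=0,low[1]=3,low[2]=4,low[3]=5,low[4]=6,low[5]=0,low[6]=7,low[7]=0,low[8]=8); scc=(scc[0]=0,scc[1]=1,scc[2]=2,scc[3]=3,scc[4]=4,scc[5]=0,scc[6]=5,scc[7]=0,scc[8]=6)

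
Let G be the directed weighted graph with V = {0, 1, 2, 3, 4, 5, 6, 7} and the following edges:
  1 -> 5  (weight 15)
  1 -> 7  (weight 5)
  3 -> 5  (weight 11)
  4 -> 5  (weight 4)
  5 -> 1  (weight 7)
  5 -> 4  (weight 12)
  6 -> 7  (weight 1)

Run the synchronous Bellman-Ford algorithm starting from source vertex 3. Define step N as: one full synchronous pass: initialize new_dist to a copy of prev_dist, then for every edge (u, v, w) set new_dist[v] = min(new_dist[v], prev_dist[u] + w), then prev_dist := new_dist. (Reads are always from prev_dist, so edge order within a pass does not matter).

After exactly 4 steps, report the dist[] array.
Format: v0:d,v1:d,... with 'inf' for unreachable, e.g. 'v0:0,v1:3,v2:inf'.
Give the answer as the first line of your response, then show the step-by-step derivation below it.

v0:inf,v1:18,v2:inf,v3:0,v4:23,v5:11,v6:inf,v7:23

step 1: dist = v0:inf,v1:inf,v2:inf,v3:0,v4:inf,v5:11,v6:inf,v7:inf
step 2: dist = v0:inf,v1:18,v2:inf,v3:0,v4:23,v5:11,v6:inf,v7:inf
step 3: dist = v0:inf,v1:18,v2:inf,v3:0,v4:23,v5:11,v6:inf,v7:23
step 4: dist = v0:inf,v1:18,v2:inf,v3:0,v4:23,v5:11,v6:inf,v7:23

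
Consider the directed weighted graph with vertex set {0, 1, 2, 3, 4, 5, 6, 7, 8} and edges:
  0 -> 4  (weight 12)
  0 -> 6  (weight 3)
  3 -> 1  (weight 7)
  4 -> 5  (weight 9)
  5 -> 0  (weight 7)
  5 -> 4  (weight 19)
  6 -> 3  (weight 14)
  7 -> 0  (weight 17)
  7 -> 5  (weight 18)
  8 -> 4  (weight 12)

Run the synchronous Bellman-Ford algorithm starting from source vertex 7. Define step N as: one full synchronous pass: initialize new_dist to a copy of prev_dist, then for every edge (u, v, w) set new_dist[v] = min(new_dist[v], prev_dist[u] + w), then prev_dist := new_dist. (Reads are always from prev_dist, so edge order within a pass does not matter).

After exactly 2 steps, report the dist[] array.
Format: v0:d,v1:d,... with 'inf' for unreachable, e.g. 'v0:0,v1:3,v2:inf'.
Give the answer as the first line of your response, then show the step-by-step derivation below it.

v0:17,v1:inf,v2:inf,v3:inf,v4:29,v5:18,v6:20,v7:0,v8:inf

step 1: dist = v0:17,v1:inf,v2:inf,v3:inf,v4:inf,v5:18,v6:inf,v7:0,v8:inf
step 2: dist = v0:17,v1:inf,v2:inf,v3:inf,v4:29,v5:18,v6:20,v7:0,v8:inf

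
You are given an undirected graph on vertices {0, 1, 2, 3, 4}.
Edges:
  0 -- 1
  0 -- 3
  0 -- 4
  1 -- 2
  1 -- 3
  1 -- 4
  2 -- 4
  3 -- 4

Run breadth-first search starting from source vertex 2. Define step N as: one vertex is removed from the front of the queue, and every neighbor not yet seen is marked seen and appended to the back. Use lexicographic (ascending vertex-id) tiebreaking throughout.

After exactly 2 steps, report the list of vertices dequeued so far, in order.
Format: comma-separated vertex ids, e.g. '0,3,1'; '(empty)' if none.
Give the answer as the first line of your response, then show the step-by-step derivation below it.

2,1

step 1: dequeue 2; queue=[1,4]; order=2
step 2: dequeue 1; queue=[4,0,3]; order=2,1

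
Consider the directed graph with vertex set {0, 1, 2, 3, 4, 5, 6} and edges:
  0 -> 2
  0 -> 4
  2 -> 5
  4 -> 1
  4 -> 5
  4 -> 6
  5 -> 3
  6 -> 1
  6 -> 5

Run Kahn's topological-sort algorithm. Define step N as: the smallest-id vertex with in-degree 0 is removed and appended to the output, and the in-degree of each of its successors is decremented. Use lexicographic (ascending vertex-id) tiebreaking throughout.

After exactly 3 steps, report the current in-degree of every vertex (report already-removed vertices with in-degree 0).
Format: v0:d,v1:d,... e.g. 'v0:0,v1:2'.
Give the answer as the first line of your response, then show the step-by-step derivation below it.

v0:0,v1:1,v2:0,v3:1,v4:0,v5:1,v6:0

step 1: output 0; order=[0]; indeg=(0,2,0,1,0,3,1)
step 2: output 2; order=[0,2]; indeg=(0,2,0,1,0,2,1)
step 3: output 4; order=[0,2,4]; indeg=(0,1,0,1,0,1,0)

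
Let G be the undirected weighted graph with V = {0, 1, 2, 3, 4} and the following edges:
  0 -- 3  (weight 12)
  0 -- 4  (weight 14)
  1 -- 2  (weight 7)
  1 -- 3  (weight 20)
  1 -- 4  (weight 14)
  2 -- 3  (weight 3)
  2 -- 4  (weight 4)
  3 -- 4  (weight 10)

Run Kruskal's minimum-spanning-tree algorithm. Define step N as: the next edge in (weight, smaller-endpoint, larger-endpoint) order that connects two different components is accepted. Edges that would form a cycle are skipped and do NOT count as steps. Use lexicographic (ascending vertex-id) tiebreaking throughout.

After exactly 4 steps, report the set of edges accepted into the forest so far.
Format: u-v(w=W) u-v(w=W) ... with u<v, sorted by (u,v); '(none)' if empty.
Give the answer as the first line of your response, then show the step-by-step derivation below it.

0-3(w=12) 1-2(w=7) 2-3(w=3) 2-4(w=4)

step 1: add edge 2-3 (w=3); MST = {2-3(w=3)}
step 2: add edge 2-4 (w=4); MST = {2-3(w=3) 2-4(w=4)}
step 3: add edge 1-2 (w=7); MST = {1-2(w=7) 2-3(w=3) 2-4(w=4)}
step 4: add edge 0-3 (w=12); MST = {0-3(w=12) 1-2(w=7) 2-3(w=3) 2-4(w=4)}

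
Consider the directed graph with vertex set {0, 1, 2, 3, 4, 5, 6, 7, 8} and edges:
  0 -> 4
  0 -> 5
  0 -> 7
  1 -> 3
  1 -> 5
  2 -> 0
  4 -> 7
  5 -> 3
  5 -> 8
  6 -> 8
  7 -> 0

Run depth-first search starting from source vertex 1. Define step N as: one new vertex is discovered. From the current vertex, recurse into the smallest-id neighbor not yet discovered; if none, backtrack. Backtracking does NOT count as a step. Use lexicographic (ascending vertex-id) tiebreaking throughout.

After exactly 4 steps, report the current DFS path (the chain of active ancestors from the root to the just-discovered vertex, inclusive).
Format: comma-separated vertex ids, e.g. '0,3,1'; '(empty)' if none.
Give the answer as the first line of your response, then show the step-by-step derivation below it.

1,5,8

step 1: discover 1; path=1; order=1
step 2: discover 3; path=1>3; order=1,3
step 3: discover 5; path=1>5; order=1,3,5
step 4: discover 8; path=1>5>8; order=1,3,5,8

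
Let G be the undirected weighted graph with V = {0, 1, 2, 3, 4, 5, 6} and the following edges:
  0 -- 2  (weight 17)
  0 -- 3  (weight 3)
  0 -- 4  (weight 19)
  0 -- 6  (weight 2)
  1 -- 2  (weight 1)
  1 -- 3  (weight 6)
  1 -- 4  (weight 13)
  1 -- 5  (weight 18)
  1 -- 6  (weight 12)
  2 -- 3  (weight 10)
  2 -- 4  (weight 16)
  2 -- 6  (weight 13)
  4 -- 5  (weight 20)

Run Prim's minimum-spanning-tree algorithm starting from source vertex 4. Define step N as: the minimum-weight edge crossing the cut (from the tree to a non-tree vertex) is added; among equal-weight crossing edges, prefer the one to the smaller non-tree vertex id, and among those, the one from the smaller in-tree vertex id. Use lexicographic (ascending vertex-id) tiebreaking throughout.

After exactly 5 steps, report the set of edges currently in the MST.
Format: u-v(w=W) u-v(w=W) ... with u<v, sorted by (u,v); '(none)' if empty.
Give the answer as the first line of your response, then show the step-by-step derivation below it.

0-3(w=3) 0-6(w=2) 1-2(w=1) 1-3(w=6) 1-4(w=13)

step 1: add edge 1-4 (w=13); MST = {1-4(w=13)}
step 2: add edge 1-2 (w=1); MST = {1-2(w=1) 1-4(w=13)}
step 3: add edge 1-3 (w=6); MST = {1-2(w=1) 1-3(w=6) 1-4(w=13)}
step 4: add edge 0-3 (w=3); MST = {0-3(w=3) 1-2(w=1) 1-3(w=6) 1-4(w=13)}
step 5: add edge 0-6 (w=2); MST = {0-3(w=3) 0-6(w=2) 1-2(w=1) 1-3(w=6) 1-4(w=13)}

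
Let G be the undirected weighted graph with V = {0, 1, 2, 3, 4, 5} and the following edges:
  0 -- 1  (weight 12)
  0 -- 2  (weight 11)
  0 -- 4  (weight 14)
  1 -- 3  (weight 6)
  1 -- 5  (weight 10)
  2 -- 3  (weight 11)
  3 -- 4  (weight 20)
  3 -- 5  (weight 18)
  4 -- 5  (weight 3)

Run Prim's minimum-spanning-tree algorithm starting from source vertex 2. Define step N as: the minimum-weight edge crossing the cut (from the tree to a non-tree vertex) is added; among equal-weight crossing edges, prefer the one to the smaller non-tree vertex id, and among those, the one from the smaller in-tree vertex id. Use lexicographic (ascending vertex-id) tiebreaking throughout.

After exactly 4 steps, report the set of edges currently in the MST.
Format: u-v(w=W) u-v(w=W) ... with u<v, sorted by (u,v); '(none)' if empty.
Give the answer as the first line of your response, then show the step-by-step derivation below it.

0-2(w=11) 1-3(w=6) 1-5(w=10) 2-3(w=11)

step 1: add edge 0-2 (w=11); MST = {0-2(w=11)}
step 2: add edge 2-3 (w=11); MST = {0-2(w=11) 2-3(w=11)}
step 3: add edge 1-3 (w=6); MST = {0-2(w=11) 1-3(w=6) 2-3(w=11)}
step 4: add edge 1-5 (w=10); MST = {0-2(w=11) 1-3(w=6) 1-5(w=10) 2-3(w=11)}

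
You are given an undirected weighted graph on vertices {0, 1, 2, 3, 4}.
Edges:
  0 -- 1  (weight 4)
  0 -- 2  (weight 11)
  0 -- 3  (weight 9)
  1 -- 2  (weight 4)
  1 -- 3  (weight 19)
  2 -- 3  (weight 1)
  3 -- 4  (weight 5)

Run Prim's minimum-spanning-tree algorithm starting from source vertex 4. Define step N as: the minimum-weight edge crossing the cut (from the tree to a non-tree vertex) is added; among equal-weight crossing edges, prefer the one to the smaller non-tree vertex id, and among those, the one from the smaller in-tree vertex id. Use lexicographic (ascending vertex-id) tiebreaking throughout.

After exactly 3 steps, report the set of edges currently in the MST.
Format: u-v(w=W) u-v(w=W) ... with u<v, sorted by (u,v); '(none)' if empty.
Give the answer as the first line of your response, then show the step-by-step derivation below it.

1-2(w=4) 2-3(w=1) 3-4(w=5)

step 1: add edge 3-4 (w=5); MST = {3-4(w=5)}
step 2: add edge 2-3 (w=1); MST = {2-3(w=1) 3-4(w=5)}
step 3: add edge 1-2 (w=4); MST = {1-2(w=4) 2-3(w=1) 3-4(w=5)}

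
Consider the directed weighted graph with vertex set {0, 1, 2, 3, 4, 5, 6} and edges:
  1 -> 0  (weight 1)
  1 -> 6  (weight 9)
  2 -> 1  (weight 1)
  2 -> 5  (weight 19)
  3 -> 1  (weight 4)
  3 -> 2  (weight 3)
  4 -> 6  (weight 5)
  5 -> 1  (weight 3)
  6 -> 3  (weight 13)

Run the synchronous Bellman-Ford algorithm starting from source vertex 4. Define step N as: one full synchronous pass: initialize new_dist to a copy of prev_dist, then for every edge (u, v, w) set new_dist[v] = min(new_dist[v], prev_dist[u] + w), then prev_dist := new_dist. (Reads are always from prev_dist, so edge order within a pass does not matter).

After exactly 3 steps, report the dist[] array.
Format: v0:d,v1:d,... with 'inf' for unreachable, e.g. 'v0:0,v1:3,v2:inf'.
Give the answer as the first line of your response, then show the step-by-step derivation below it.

v0:inf,v1:22,v2:21,v3:18,v4:0,v5:inf,v6:5

step 1: dist = v0:inf,v1:inf,v2:inf,v3:inf,v4:0,v5:inf,v6:5
step 2: dist = v0:inf,v1:inf,v2:inf,v3:18,v4:0,v5:inf,v6:5
step 3: dist = v0:inf,v1:22,v2:21,v3:18,v4:0,v5:inf,v6:5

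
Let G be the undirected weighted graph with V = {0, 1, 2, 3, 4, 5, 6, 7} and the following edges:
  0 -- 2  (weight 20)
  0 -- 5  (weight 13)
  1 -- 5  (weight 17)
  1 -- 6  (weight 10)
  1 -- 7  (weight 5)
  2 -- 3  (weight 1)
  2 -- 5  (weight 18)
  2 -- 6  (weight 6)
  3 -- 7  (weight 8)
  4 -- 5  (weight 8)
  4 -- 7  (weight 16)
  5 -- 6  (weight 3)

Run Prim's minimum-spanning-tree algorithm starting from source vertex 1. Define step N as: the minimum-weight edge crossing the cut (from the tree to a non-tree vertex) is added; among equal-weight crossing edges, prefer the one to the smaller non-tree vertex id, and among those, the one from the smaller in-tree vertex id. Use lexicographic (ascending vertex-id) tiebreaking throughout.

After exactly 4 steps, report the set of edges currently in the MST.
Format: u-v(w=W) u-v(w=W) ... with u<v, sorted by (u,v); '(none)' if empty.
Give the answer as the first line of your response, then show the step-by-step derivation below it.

1-7(w=5) 2-3(w=1) 2-6(w=6) 3-7(w=8)

step 1: add edge 1-7 (w=5); MST = {1-7(w=5)}
step 2: add edge 3-7 (w=8); MST = {1-7(w=5) 3-7(w=8)}
step 3: add edge 2-3 (w=1); MST = {1-7(w=5) 2-3(w=1) 3-7(w=8)}
step 4: add edge 2-6 (w=6); MST = {1-7(w=5) 2-3(w=1) 2-6(w=6) 3-7(w=8)}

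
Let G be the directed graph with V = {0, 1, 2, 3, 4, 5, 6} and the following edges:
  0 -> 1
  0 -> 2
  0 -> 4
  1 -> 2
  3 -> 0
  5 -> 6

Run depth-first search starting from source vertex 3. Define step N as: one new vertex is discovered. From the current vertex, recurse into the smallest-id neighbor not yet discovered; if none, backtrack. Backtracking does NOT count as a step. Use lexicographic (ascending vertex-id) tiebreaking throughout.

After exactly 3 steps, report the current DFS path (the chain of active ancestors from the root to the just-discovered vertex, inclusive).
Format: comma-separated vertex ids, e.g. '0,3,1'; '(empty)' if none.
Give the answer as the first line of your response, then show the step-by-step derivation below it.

3,0,1

step 1: discover 3; path=3; order=3
step 2: discover 0; path=3>0; order=3,0
step 3: discover 1; path=3>0>1; order=3,0,1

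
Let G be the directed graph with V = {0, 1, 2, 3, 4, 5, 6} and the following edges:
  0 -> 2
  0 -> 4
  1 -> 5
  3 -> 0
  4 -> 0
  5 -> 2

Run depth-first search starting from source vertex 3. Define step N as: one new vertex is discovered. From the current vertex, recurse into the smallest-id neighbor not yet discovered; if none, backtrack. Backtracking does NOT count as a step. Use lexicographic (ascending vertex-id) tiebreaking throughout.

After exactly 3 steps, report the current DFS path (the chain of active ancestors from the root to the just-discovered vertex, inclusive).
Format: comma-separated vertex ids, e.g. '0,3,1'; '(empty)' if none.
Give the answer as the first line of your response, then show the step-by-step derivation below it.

3,0,2

step 1: discover 3; path=3; order=3
step 2: discover 0; path=3>0; order=3,0
step 3: discover 2; path=3>0>2; order=3,0,2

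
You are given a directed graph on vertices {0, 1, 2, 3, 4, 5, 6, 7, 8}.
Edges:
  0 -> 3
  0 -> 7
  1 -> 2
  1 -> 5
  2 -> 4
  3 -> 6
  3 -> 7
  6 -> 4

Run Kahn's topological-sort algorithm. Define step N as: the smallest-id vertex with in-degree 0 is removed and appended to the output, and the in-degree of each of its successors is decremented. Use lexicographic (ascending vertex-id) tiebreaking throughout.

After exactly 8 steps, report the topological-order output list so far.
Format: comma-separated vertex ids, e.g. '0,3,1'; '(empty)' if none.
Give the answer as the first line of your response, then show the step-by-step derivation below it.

0,1,2,3,5,6,4,7

step 1: output 0; order=[0]; indeg=(0,0,1,0,2,1,1,1,0)
step 2: output 1; order=[0,1]; indeg=(0,0,0,0,2,0,1,1,0)
step 3: output 2; order=[0,1,2]; indeg=(0,0,0,0,1,0,1,1,0)
step 4: output 3; order=[0,1,2,3]; indeg=(0,0,0,0,1,0,0,0,0)
step 5: output 5; order=[0,1,2,3,5]; indeg=(0,0,0,0,1,0,0,0,0)
step 6: output 6; order=[0,1,2,3,5,6]; indeg=(0,0,0,0,0,0,0,0,0)
step 7: output 4; order=[0,1,2,3,5,6,4]; indeg=(0,0,0,0,0,0,0,0,0)
step 8: output 7; order=[0,1,2,3,5,6,4,7]; indeg=(0,0,0,0,0,0,0,0,0)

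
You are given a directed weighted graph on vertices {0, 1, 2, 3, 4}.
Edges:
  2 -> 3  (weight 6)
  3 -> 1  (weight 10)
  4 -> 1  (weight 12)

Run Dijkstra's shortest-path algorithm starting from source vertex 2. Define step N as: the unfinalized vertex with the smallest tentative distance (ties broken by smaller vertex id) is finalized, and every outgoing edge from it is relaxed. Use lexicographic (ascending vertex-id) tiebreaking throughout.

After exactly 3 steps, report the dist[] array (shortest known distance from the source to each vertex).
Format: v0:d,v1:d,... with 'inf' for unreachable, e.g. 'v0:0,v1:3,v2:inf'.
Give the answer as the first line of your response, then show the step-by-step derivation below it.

v0:inf,v1:16,v2:0,v3:6,v4:inf

step 1: dist = v0:inf,v1:inf,v2:0,v3:6,v4:inf
step 2: dist = v0:inf,v1:16,v2:0,v3:6,v4:inf
step 3: dist = v0:inf,v1:16,v2:0,v3:6,v4:inf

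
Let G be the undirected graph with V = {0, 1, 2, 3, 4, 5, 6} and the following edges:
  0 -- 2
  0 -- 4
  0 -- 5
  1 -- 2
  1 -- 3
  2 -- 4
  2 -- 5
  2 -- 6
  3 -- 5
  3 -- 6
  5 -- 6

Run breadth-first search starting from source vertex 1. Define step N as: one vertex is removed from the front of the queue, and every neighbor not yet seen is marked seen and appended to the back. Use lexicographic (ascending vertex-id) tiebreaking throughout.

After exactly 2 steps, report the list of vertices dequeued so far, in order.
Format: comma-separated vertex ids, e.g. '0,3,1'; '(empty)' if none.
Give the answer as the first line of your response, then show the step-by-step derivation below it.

1,2

step 1: dequeue 1; queue=[2,3]; order=1
step 2: dequeue 2; queue=[3,0,4,5,6]; order=1,2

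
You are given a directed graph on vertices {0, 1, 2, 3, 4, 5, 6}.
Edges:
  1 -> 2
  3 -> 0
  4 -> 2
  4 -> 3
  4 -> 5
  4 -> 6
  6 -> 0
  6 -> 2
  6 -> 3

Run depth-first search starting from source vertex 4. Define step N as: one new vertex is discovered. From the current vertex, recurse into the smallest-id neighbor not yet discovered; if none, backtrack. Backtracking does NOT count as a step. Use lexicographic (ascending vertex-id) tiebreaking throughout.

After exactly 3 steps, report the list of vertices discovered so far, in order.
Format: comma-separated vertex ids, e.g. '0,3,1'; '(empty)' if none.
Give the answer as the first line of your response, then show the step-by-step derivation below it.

4,2,3

step 1: discover 4; path=4; order=4
step 2: discover 2; path=4>2; order=4,2
step 3: discover 3; path=4>3; order=4,2,3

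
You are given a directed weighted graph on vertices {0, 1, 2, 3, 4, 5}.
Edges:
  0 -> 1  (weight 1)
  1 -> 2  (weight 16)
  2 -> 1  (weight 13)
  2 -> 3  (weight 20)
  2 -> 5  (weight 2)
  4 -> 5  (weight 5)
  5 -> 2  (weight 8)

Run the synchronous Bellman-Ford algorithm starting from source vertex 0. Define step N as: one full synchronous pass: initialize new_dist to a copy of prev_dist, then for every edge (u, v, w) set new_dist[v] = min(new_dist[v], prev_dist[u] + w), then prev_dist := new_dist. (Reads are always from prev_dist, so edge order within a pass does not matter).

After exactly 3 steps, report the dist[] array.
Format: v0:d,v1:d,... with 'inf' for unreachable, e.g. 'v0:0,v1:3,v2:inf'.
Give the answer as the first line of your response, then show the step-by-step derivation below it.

v0:0,v1:1,v2:17,v3:37,v4:inf,v5:19

step 1: dist = v0:0,v1:1,v2:inf,v3:inf,v4:inf,v5:inf
step 2: dist = v0:0,v1:1,v2:17,v3:inf,v4:inf,v5:inf
step 3: dist = v0:0,v1:1,v2:17,v3:37,v4:inf,v5:19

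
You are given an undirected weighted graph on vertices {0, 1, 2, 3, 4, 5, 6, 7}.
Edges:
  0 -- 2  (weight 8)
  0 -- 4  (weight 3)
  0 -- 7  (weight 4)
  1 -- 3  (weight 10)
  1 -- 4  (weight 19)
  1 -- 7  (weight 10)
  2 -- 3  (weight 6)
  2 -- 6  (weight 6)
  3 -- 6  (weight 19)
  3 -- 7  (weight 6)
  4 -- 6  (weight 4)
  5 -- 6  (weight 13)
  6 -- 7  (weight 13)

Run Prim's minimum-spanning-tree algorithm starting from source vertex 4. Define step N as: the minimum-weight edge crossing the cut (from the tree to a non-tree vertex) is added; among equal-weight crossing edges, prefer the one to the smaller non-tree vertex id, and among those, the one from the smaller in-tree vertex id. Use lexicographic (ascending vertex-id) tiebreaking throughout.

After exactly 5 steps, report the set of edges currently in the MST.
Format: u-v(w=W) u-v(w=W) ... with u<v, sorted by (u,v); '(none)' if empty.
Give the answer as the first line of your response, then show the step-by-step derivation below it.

0-4(w=3) 0-7(w=4) 2-3(w=6) 2-6(w=6) 4-6(w=4)

step 1: add edge 0-4 (w=3); MST = {0-4(w=3)}
step 2: add edge 4-6 (w=4); MST = {0-4(w=3) 4-6(w=4)}
step 3: add edge 0-7 (w=4); MST = {0-4(w=3) 0-7(w=4) 4-6(w=4)}
step 4: add edge 2-6 (w=6); MST = {0-4(w=3) 0-7(w=4) 2-6(w=6) 4-6(w=4)}
step 5: add edge 2-3 (w=6); MST = {0-4(w=3) 0-7(w=4) 2-3(w=6) 2-6(w=6) 4-6(w=4)}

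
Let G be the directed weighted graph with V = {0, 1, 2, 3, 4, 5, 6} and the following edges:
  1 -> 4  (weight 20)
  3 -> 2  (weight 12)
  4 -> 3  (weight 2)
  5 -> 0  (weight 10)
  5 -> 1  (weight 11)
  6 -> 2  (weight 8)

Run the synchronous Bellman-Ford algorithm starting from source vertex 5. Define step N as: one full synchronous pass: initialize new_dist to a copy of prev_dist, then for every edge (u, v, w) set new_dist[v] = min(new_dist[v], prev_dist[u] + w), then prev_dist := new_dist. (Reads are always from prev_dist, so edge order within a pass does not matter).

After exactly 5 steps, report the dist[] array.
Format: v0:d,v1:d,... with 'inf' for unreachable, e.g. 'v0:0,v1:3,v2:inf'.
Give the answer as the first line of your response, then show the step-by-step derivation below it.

v0:10,v1:11,v2:45,v3:33,v4:31,v5:0,v6:inf

step 1: dist = v0:10,v1:11,v2:inf,v3:inf,v4:inf,v5:0,v6:inf
step 2: dist = v0:10,v1:11,v2:inf,v3:inf,v4:31,v5:0,v6:inf
step 3: dist = v0:10,v1:11,v2:inf,v3:33,v4:31,v5:0,v6:inf
step 4: dist = v0:10,v1:11,v2:45,v3:33,v4:31,v5:0,v6:inf
step 5: dist = v0:10,v1:11,v2:45,v3:33,v4:31,v5:0,v6:inf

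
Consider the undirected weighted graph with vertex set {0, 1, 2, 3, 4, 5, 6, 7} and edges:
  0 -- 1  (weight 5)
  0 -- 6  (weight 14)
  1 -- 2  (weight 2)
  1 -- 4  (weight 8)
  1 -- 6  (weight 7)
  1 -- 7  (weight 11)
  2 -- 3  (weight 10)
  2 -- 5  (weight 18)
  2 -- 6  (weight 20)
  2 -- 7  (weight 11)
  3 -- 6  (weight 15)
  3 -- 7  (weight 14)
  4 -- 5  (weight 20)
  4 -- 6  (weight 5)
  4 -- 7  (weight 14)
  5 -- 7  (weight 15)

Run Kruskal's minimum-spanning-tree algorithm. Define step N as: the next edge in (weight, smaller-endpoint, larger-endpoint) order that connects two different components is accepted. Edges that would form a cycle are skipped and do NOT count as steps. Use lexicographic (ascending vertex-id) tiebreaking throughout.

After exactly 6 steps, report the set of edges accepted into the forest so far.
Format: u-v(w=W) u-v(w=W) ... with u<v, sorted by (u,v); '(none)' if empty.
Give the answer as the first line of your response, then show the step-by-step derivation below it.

0-1(w=5) 1-2(w=2) 1-6(w=7) 1-7(w=11) 2-3(w=10) 4-6(w=5)

step 1: add edge 1-2 (w=2); MST = {1-2(w=2)}
step 2: add edge 0-1 (w=5); MST = {0-1(w=5) 1-2(w=2)}
step 3: add edge 4-6 (w=5); MST = {0-1(w=5) 1-2(w=2) 4-6(w=5)}
step 4: add edge 1-6 (w=7); MST = {0-1(w=5) 1-2(w=2) 1-6(w=7) 4-6(w=5)}
step 5: add edge 2-3 (w=10); MST = {0-1(w=5) 1-2(w=2) 1-6(w=7) 2-3(w=10) 4-6(w=5)}
step 6: add edge 1-7 (w=11); MST = {0-1(w=5) 1-2(w=2) 1-6(w=7) 1-7(w=11) 2-3(w=10) 4-6(w=5)}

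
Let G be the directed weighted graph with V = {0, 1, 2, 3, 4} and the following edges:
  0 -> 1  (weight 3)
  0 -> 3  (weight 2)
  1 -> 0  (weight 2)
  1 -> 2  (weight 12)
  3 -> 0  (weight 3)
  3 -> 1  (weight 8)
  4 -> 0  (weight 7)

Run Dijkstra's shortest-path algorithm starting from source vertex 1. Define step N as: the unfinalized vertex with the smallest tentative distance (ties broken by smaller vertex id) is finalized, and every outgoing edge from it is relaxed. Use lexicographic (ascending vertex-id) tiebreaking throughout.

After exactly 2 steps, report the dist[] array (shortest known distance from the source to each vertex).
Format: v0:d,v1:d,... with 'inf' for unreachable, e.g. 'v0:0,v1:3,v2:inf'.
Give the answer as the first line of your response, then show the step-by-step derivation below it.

v0:2,v1:0,v2:12,v3:4,v4:inf

step 1: dist = v0:2,v1:0,v2:12,v3:inf,v4:inf
step 2: dist = v0:2,v1:0,v2:12,v3:4,v4:inf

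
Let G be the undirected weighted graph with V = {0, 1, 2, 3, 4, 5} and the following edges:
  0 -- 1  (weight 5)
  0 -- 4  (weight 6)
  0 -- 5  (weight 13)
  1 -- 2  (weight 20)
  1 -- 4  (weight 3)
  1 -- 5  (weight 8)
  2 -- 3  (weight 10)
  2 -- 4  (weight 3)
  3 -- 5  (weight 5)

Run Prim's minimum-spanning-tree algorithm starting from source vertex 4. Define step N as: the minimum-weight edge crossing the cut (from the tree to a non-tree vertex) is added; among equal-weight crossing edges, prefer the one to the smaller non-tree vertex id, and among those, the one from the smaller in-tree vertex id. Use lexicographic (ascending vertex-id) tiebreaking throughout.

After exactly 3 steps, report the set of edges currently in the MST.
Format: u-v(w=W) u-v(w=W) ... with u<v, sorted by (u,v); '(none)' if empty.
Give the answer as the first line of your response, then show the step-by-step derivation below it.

0-1(w=5) 1-4(w=3) 2-4(w=3)

step 1: add edge 1-4 (w=3); MST = {1-4(w=3)}
step 2: add edge 2-4 (w=3); MST = {1-4(w=3) 2-4(w=3)}
step 3: add edge 0-1 (w=5); MST = {0-1(w=5) 1-4(w=3) 2-4(w=3)}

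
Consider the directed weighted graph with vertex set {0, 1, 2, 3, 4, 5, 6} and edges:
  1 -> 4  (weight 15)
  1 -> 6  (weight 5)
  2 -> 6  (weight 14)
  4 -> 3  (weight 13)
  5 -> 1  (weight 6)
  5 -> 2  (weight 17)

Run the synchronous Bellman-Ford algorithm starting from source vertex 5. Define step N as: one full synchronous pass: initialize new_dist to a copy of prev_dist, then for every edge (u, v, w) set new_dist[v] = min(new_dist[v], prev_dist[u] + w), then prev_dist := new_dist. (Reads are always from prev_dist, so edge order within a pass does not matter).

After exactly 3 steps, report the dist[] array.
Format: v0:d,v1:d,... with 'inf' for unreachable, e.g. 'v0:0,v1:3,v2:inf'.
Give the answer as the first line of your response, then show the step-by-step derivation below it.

v0:inf,v1:6,v2:17,v3:34,v4:21,v5:0,v6:11

step 1: dist = v0:inf,v1:6,v2:17,v3:inf,v4:inf,v5:0,v6:inf
step 2: dist = v0:inf,v1:6,v2:17,v3:inf,v4:21,v5:0,v6:11
step 3: dist = v0:inf,v1:6,v2:17,v3:34,v4:21,v5:0,v6:11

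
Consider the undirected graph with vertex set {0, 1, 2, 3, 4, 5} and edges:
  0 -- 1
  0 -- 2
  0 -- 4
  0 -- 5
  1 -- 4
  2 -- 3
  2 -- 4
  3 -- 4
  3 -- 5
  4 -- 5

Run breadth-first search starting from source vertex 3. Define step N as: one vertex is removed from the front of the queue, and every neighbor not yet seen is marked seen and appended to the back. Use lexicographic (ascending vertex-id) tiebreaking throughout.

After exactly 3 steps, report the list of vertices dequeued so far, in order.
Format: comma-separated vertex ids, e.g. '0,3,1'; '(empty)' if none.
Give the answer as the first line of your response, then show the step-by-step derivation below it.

3,2,4

step 1: dequeue 3; queue=[2,4,5]; order=3
step 2: dequeue 2; queue=[4,5,0]; order=3,2
step 3: dequeue 4; queue=[5,0,1]; order=3,2,4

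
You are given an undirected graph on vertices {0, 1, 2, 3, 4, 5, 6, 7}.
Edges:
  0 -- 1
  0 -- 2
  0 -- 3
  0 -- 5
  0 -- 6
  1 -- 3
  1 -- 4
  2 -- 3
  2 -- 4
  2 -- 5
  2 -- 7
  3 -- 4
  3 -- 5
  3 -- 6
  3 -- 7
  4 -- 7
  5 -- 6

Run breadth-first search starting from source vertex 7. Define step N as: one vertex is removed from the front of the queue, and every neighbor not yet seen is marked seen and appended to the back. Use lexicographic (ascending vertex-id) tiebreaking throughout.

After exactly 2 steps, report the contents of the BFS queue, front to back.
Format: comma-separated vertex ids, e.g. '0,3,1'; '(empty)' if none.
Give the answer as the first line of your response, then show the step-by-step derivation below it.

3,4,0,5

step 1: dequeue 7; queue=[2,3,4]; order=7
step 2: dequeue 2; queue=[3,4,0,5]; order=7,2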